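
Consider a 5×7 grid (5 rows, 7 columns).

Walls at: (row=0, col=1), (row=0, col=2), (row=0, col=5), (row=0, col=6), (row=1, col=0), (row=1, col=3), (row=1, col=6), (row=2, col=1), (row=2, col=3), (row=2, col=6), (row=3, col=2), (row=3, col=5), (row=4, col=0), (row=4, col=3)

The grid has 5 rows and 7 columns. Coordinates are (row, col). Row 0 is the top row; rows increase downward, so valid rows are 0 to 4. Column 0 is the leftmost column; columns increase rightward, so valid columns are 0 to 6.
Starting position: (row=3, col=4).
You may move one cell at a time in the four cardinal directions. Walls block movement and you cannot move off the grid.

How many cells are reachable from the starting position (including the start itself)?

BFS flood-fill from (row=3, col=4):
  Distance 0: (row=3, col=4)
  Distance 1: (row=2, col=4), (row=3, col=3), (row=4, col=4)
  Distance 2: (row=1, col=4), (row=2, col=5), (row=4, col=5)
  Distance 3: (row=0, col=4), (row=1, col=5), (row=4, col=6)
  Distance 4: (row=0, col=3), (row=3, col=6)
Total reachable: 12 (grid has 21 open cells total)

Answer: Reachable cells: 12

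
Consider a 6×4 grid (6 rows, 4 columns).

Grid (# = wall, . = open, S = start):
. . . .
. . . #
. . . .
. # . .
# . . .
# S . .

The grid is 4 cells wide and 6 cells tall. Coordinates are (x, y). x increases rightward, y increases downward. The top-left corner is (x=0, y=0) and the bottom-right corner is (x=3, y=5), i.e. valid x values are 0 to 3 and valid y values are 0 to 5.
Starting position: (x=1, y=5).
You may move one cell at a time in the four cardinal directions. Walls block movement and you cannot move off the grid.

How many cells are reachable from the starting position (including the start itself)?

BFS flood-fill from (x=1, y=5):
  Distance 0: (x=1, y=5)
  Distance 1: (x=1, y=4), (x=2, y=5)
  Distance 2: (x=2, y=4), (x=3, y=5)
  Distance 3: (x=2, y=3), (x=3, y=4)
  Distance 4: (x=2, y=2), (x=3, y=3)
  Distance 5: (x=2, y=1), (x=1, y=2), (x=3, y=2)
  Distance 6: (x=2, y=0), (x=1, y=1), (x=0, y=2)
  Distance 7: (x=1, y=0), (x=3, y=0), (x=0, y=1), (x=0, y=3)
  Distance 8: (x=0, y=0)
Total reachable: 20 (grid has 20 open cells total)

Answer: Reachable cells: 20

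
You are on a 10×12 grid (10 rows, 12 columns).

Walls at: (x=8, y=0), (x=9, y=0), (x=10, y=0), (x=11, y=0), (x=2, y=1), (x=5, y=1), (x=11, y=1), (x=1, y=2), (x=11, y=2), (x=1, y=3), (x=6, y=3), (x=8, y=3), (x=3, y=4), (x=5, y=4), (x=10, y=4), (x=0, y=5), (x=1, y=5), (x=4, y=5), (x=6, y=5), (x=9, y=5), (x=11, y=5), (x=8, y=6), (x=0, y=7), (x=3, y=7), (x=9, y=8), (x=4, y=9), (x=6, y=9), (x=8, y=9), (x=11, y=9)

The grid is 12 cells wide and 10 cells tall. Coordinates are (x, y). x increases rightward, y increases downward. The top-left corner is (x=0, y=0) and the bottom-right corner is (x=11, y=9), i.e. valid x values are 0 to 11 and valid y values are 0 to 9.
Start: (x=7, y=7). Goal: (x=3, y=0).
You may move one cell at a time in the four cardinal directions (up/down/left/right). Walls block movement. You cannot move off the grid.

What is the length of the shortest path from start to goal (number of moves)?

BFS from (x=7, y=7) until reaching (x=3, y=0):
  Distance 0: (x=7, y=7)
  Distance 1: (x=7, y=6), (x=6, y=7), (x=8, y=7), (x=7, y=8)
  Distance 2: (x=7, y=5), (x=6, y=6), (x=5, y=7), (x=9, y=7), (x=6, y=8), (x=8, y=8), (x=7, y=9)
  Distance 3: (x=7, y=4), (x=8, y=5), (x=5, y=6), (x=9, y=6), (x=4, y=7), (x=10, y=7), (x=5, y=8)
  Distance 4: (x=7, y=3), (x=6, y=4), (x=8, y=4), (x=5, y=5), (x=4, y=6), (x=10, y=6), (x=11, y=7), (x=4, y=8), (x=10, y=8), (x=5, y=9)
  Distance 5: (x=7, y=2), (x=9, y=4), (x=10, y=5), (x=3, y=6), (x=11, y=6), (x=3, y=8), (x=11, y=8), (x=10, y=9)
  Distance 6: (x=7, y=1), (x=6, y=2), (x=8, y=2), (x=9, y=3), (x=3, y=5), (x=2, y=6), (x=2, y=8), (x=3, y=9), (x=9, y=9)
  Distance 7: (x=7, y=0), (x=6, y=1), (x=8, y=1), (x=5, y=2), (x=9, y=2), (x=10, y=3), (x=2, y=5), (x=1, y=6), (x=2, y=7), (x=1, y=8), (x=2, y=9)
  Distance 8: (x=6, y=0), (x=9, y=1), (x=4, y=2), (x=10, y=2), (x=5, y=3), (x=11, y=3), (x=2, y=4), (x=0, y=6), (x=1, y=7), (x=0, y=8), (x=1, y=9)
  Distance 9: (x=5, y=0), (x=4, y=1), (x=10, y=1), (x=3, y=2), (x=2, y=3), (x=4, y=3), (x=1, y=4), (x=11, y=4), (x=0, y=9)
  Distance 10: (x=4, y=0), (x=3, y=1), (x=2, y=2), (x=3, y=3), (x=0, y=4), (x=4, y=4)
  Distance 11: (x=3, y=0), (x=0, y=3)  <- goal reached here
One shortest path (11 moves): (x=7, y=7) -> (x=7, y=6) -> (x=7, y=5) -> (x=7, y=4) -> (x=7, y=3) -> (x=7, y=2) -> (x=6, y=2) -> (x=5, y=2) -> (x=4, y=2) -> (x=3, y=2) -> (x=3, y=1) -> (x=3, y=0)

Answer: Shortest path length: 11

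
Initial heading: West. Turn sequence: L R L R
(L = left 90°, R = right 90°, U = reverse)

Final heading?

Answer: Final heading: West

Derivation:
Start: West
  L (left (90° counter-clockwise)) -> South
  R (right (90° clockwise)) -> West
  L (left (90° counter-clockwise)) -> South
  R (right (90° clockwise)) -> West
Final: West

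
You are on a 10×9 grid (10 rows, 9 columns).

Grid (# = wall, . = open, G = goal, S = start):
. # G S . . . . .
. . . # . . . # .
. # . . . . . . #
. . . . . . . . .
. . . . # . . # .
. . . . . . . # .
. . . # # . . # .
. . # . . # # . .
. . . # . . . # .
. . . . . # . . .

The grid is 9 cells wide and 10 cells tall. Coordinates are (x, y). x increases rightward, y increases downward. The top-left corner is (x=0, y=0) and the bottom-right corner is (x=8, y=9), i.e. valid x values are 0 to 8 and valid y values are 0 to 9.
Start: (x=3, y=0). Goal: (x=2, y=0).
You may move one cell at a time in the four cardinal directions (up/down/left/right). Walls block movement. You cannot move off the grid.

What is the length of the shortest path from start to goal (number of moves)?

Answer: Shortest path length: 1

Derivation:
BFS from (x=3, y=0) until reaching (x=2, y=0):
  Distance 0: (x=3, y=0)
  Distance 1: (x=2, y=0), (x=4, y=0)  <- goal reached here
One shortest path (1 moves): (x=3, y=0) -> (x=2, y=0)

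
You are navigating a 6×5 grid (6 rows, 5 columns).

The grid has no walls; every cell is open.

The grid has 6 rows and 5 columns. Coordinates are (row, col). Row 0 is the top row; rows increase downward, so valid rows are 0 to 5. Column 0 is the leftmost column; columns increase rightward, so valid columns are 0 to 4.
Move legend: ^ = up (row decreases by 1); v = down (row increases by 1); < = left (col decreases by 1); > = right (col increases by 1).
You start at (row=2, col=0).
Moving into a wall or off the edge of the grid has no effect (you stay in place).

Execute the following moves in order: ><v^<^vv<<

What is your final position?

Start: (row=2, col=0)
  > (right): (row=2, col=0) -> (row=2, col=1)
  < (left): (row=2, col=1) -> (row=2, col=0)
  v (down): (row=2, col=0) -> (row=3, col=0)
  ^ (up): (row=3, col=0) -> (row=2, col=0)
  < (left): blocked, stay at (row=2, col=0)
  ^ (up): (row=2, col=0) -> (row=1, col=0)
  v (down): (row=1, col=0) -> (row=2, col=0)
  v (down): (row=2, col=0) -> (row=3, col=0)
  < (left): blocked, stay at (row=3, col=0)
  < (left): blocked, stay at (row=3, col=0)
Final: (row=3, col=0)

Answer: Final position: (row=3, col=0)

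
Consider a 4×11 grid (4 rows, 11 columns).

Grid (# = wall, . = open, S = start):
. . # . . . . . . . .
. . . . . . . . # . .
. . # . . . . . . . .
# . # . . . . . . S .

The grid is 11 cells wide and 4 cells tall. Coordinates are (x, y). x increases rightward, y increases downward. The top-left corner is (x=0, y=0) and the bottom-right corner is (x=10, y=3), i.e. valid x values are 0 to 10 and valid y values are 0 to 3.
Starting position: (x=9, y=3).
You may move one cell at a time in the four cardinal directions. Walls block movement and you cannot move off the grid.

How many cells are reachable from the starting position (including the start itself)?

BFS flood-fill from (x=9, y=3):
  Distance 0: (x=9, y=3)
  Distance 1: (x=9, y=2), (x=8, y=3), (x=10, y=3)
  Distance 2: (x=9, y=1), (x=8, y=2), (x=10, y=2), (x=7, y=3)
  Distance 3: (x=9, y=0), (x=10, y=1), (x=7, y=2), (x=6, y=3)
  Distance 4: (x=8, y=0), (x=10, y=0), (x=7, y=1), (x=6, y=2), (x=5, y=3)
  Distance 5: (x=7, y=0), (x=6, y=1), (x=5, y=2), (x=4, y=3)
  Distance 6: (x=6, y=0), (x=5, y=1), (x=4, y=2), (x=3, y=3)
  Distance 7: (x=5, y=0), (x=4, y=1), (x=3, y=2)
  Distance 8: (x=4, y=0), (x=3, y=1)
  Distance 9: (x=3, y=0), (x=2, y=1)
  Distance 10: (x=1, y=1)
  Distance 11: (x=1, y=0), (x=0, y=1), (x=1, y=2)
  Distance 12: (x=0, y=0), (x=0, y=2), (x=1, y=3)
Total reachable: 39 (grid has 39 open cells total)

Answer: Reachable cells: 39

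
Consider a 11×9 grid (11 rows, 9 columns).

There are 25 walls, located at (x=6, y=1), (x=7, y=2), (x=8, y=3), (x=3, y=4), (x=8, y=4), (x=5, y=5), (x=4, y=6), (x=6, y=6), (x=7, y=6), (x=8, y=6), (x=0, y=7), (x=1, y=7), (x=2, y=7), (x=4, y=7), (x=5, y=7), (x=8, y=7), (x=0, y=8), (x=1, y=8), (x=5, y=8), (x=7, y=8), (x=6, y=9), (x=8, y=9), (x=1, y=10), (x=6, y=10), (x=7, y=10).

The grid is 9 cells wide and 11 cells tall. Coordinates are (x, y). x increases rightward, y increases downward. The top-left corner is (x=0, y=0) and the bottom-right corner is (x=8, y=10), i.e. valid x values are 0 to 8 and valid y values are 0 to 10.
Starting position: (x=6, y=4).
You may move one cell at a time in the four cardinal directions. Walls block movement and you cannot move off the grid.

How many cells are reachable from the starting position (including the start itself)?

BFS flood-fill from (x=6, y=4):
  Distance 0: (x=6, y=4)
  Distance 1: (x=6, y=3), (x=5, y=4), (x=7, y=4), (x=6, y=5)
  Distance 2: (x=6, y=2), (x=5, y=3), (x=7, y=3), (x=4, y=4), (x=7, y=5)
  Distance 3: (x=5, y=2), (x=4, y=3), (x=4, y=5), (x=8, y=5)
  Distance 4: (x=5, y=1), (x=4, y=2), (x=3, y=3), (x=3, y=5)
  Distance 5: (x=5, y=0), (x=4, y=1), (x=3, y=2), (x=2, y=3), (x=2, y=5), (x=3, y=6)
  Distance 6: (x=4, y=0), (x=6, y=0), (x=3, y=1), (x=2, y=2), (x=1, y=3), (x=2, y=4), (x=1, y=5), (x=2, y=6), (x=3, y=7)
  Distance 7: (x=3, y=0), (x=7, y=0), (x=2, y=1), (x=1, y=2), (x=0, y=3), (x=1, y=4), (x=0, y=5), (x=1, y=6), (x=3, y=8)
  Distance 8: (x=2, y=0), (x=8, y=0), (x=1, y=1), (x=7, y=1), (x=0, y=2), (x=0, y=4), (x=0, y=6), (x=2, y=8), (x=4, y=8), (x=3, y=9)
  Distance 9: (x=1, y=0), (x=0, y=1), (x=8, y=1), (x=2, y=9), (x=4, y=9), (x=3, y=10)
  Distance 10: (x=0, y=0), (x=8, y=2), (x=1, y=9), (x=5, y=9), (x=2, y=10), (x=4, y=10)
  Distance 11: (x=0, y=9), (x=5, y=10)
  Distance 12: (x=0, y=10)
Total reachable: 67 (grid has 74 open cells total)

Answer: Reachable cells: 67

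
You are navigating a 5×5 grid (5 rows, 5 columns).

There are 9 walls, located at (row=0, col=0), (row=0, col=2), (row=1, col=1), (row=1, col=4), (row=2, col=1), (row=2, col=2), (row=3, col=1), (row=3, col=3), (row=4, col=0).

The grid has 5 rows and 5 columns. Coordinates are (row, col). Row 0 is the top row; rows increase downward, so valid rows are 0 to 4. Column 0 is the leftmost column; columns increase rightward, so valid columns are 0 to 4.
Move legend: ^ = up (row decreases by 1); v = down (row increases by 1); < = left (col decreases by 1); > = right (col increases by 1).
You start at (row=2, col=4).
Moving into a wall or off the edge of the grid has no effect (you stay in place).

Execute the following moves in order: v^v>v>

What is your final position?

Start: (row=2, col=4)
  v (down): (row=2, col=4) -> (row=3, col=4)
  ^ (up): (row=3, col=4) -> (row=2, col=4)
  v (down): (row=2, col=4) -> (row=3, col=4)
  > (right): blocked, stay at (row=3, col=4)
  v (down): (row=3, col=4) -> (row=4, col=4)
  > (right): blocked, stay at (row=4, col=4)
Final: (row=4, col=4)

Answer: Final position: (row=4, col=4)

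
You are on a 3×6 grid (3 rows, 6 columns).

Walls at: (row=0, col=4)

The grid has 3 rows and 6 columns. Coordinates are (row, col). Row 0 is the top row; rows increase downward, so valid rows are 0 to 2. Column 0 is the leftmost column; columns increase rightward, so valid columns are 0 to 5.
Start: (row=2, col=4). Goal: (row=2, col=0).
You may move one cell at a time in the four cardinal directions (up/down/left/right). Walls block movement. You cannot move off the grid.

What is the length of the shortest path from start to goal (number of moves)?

Answer: Shortest path length: 4

Derivation:
BFS from (row=2, col=4) until reaching (row=2, col=0):
  Distance 0: (row=2, col=4)
  Distance 1: (row=1, col=4), (row=2, col=3), (row=2, col=5)
  Distance 2: (row=1, col=3), (row=1, col=5), (row=2, col=2)
  Distance 3: (row=0, col=3), (row=0, col=5), (row=1, col=2), (row=2, col=1)
  Distance 4: (row=0, col=2), (row=1, col=1), (row=2, col=0)  <- goal reached here
One shortest path (4 moves): (row=2, col=4) -> (row=2, col=3) -> (row=2, col=2) -> (row=2, col=1) -> (row=2, col=0)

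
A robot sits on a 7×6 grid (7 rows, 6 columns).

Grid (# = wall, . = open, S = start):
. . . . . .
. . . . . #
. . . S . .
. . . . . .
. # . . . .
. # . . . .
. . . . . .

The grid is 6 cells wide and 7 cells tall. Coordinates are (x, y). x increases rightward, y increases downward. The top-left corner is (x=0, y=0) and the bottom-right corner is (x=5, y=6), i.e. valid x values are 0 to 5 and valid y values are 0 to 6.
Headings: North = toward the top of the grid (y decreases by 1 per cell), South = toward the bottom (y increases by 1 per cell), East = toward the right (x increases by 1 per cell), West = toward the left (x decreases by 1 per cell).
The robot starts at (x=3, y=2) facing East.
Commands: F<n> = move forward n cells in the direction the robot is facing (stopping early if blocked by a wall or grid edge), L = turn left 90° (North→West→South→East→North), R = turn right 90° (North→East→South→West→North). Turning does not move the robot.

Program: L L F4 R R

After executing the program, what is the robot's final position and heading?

Answer: Final position: (x=0, y=2), facing East

Derivation:
Start: (x=3, y=2), facing East
  L: turn left, now facing North
  L: turn left, now facing West
  F4: move forward 3/4 (blocked), now at (x=0, y=2)
  R: turn right, now facing North
  R: turn right, now facing East
Final: (x=0, y=2), facing East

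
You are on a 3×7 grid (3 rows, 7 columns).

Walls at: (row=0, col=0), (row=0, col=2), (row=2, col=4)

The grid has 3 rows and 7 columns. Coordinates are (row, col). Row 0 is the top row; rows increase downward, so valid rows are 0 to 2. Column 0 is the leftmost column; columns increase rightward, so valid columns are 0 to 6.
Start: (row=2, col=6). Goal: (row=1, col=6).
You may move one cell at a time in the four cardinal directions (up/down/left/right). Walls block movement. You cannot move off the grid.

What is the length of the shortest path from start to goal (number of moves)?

BFS from (row=2, col=6) until reaching (row=1, col=6):
  Distance 0: (row=2, col=6)
  Distance 1: (row=1, col=6), (row=2, col=5)  <- goal reached here
One shortest path (1 moves): (row=2, col=6) -> (row=1, col=6)

Answer: Shortest path length: 1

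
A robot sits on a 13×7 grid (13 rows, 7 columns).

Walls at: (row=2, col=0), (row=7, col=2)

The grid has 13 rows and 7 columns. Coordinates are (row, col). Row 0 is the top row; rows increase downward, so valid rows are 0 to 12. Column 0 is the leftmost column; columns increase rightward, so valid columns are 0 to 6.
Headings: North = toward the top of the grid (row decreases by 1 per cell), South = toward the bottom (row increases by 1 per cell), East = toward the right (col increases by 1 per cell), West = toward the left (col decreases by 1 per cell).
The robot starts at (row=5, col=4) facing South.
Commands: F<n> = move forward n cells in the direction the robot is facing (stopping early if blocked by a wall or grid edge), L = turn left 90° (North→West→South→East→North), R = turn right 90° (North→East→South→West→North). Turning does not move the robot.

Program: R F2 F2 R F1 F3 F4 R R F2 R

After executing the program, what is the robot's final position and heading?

Answer: Final position: (row=5, col=0), facing West

Derivation:
Start: (row=5, col=4), facing South
  R: turn right, now facing West
  F2: move forward 2, now at (row=5, col=2)
  F2: move forward 2, now at (row=5, col=0)
  R: turn right, now facing North
  F1: move forward 1, now at (row=4, col=0)
  F3: move forward 1/3 (blocked), now at (row=3, col=0)
  F4: move forward 0/4 (blocked), now at (row=3, col=0)
  R: turn right, now facing East
  R: turn right, now facing South
  F2: move forward 2, now at (row=5, col=0)
  R: turn right, now facing West
Final: (row=5, col=0), facing West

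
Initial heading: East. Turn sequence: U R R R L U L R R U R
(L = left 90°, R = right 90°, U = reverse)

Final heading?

Start: East
  U (U-turn (180°)) -> West
  R (right (90° clockwise)) -> North
  R (right (90° clockwise)) -> East
  R (right (90° clockwise)) -> South
  L (left (90° counter-clockwise)) -> East
  U (U-turn (180°)) -> West
  L (left (90° counter-clockwise)) -> South
  R (right (90° clockwise)) -> West
  R (right (90° clockwise)) -> North
  U (U-turn (180°)) -> South
  R (right (90° clockwise)) -> West
Final: West

Answer: Final heading: West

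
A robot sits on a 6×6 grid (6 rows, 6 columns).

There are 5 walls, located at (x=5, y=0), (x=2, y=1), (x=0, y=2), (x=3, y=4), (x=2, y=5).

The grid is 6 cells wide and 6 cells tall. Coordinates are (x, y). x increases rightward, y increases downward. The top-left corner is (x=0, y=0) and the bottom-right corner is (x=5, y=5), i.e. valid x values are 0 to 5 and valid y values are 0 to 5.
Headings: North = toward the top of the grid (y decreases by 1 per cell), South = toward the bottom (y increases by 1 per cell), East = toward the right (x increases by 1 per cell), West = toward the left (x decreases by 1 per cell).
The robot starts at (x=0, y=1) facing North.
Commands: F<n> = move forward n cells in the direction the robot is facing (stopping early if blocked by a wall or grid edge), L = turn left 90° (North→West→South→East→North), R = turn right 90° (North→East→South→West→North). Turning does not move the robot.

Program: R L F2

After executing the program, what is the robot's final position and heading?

Answer: Final position: (x=0, y=0), facing North

Derivation:
Start: (x=0, y=1), facing North
  R: turn right, now facing East
  L: turn left, now facing North
  F2: move forward 1/2 (blocked), now at (x=0, y=0)
Final: (x=0, y=0), facing North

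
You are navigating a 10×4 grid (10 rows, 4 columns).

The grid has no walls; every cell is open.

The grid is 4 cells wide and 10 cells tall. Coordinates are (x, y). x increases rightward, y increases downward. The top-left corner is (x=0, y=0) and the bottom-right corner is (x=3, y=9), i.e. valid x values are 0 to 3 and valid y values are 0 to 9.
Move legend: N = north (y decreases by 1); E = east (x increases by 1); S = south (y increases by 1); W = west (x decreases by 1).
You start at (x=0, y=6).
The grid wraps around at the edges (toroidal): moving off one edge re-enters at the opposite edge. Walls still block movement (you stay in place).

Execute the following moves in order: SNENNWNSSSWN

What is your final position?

Start: (x=0, y=6)
  S (south): (x=0, y=6) -> (x=0, y=7)
  N (north): (x=0, y=7) -> (x=0, y=6)
  E (east): (x=0, y=6) -> (x=1, y=6)
  N (north): (x=1, y=6) -> (x=1, y=5)
  N (north): (x=1, y=5) -> (x=1, y=4)
  W (west): (x=1, y=4) -> (x=0, y=4)
  N (north): (x=0, y=4) -> (x=0, y=3)
  S (south): (x=0, y=3) -> (x=0, y=4)
  S (south): (x=0, y=4) -> (x=0, y=5)
  S (south): (x=0, y=5) -> (x=0, y=6)
  W (west): (x=0, y=6) -> (x=3, y=6)
  N (north): (x=3, y=6) -> (x=3, y=5)
Final: (x=3, y=5)

Answer: Final position: (x=3, y=5)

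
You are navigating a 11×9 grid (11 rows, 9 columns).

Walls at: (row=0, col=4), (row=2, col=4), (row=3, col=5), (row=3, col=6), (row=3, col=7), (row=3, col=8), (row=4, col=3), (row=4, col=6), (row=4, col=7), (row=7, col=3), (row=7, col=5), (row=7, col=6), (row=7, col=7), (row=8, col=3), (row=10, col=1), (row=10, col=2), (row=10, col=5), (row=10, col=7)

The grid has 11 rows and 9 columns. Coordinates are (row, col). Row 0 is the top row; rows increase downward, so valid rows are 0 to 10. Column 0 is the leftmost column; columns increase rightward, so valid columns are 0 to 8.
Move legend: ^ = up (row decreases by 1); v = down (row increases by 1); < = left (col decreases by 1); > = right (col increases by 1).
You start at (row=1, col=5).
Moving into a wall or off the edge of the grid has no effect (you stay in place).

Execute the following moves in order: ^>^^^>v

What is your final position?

Answer: Final position: (row=1, col=7)

Derivation:
Start: (row=1, col=5)
  ^ (up): (row=1, col=5) -> (row=0, col=5)
  > (right): (row=0, col=5) -> (row=0, col=6)
  [×3]^ (up): blocked, stay at (row=0, col=6)
  > (right): (row=0, col=6) -> (row=0, col=7)
  v (down): (row=0, col=7) -> (row=1, col=7)
Final: (row=1, col=7)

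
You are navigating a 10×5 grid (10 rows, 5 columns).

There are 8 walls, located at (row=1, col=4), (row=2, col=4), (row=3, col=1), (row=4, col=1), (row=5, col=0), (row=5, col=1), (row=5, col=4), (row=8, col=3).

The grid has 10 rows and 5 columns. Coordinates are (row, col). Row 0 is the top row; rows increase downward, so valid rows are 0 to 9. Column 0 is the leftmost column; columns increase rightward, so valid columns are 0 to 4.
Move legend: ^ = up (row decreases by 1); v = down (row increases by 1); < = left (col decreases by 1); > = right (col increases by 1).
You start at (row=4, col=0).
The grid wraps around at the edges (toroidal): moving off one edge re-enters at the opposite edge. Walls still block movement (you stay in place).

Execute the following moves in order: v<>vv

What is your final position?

Answer: Final position: (row=4, col=0)

Derivation:
Start: (row=4, col=0)
  v (down): blocked, stay at (row=4, col=0)
  < (left): (row=4, col=0) -> (row=4, col=4)
  > (right): (row=4, col=4) -> (row=4, col=0)
  v (down): blocked, stay at (row=4, col=0)
  v (down): blocked, stay at (row=4, col=0)
Final: (row=4, col=0)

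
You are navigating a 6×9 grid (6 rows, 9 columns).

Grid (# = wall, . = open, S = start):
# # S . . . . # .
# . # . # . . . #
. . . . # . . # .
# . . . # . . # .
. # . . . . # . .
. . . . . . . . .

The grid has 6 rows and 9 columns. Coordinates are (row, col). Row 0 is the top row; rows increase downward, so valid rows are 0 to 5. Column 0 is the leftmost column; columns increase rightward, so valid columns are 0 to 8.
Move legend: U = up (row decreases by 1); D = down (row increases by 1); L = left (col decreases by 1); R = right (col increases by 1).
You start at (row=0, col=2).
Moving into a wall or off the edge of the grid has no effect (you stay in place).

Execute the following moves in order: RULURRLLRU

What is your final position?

Answer: Final position: (row=0, col=3)

Derivation:
Start: (row=0, col=2)
  R (right): (row=0, col=2) -> (row=0, col=3)
  U (up): blocked, stay at (row=0, col=3)
  L (left): (row=0, col=3) -> (row=0, col=2)
  U (up): blocked, stay at (row=0, col=2)
  R (right): (row=0, col=2) -> (row=0, col=3)
  R (right): (row=0, col=3) -> (row=0, col=4)
  L (left): (row=0, col=4) -> (row=0, col=3)
  L (left): (row=0, col=3) -> (row=0, col=2)
  R (right): (row=0, col=2) -> (row=0, col=3)
  U (up): blocked, stay at (row=0, col=3)
Final: (row=0, col=3)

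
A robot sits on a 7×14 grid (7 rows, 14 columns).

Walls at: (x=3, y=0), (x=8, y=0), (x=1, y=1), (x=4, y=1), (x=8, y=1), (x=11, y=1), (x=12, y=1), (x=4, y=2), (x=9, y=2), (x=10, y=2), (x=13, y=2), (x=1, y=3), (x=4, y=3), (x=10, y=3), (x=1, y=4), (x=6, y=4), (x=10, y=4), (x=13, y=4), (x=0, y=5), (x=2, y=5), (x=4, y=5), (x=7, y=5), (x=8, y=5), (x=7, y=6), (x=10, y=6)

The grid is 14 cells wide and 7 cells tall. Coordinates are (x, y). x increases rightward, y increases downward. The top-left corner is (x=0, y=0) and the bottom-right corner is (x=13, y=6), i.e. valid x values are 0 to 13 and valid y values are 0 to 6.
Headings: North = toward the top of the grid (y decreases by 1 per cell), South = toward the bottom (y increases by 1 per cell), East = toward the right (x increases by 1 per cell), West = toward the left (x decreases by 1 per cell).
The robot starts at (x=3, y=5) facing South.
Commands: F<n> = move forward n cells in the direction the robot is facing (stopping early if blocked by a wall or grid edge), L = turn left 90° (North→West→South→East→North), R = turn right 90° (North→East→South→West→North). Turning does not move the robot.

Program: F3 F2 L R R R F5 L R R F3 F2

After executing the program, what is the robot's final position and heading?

Start: (x=3, y=5), facing South
  F3: move forward 1/3 (blocked), now at (x=3, y=6)
  F2: move forward 0/2 (blocked), now at (x=3, y=6)
  L: turn left, now facing East
  R: turn right, now facing South
  R: turn right, now facing West
  R: turn right, now facing North
  F5: move forward 5, now at (x=3, y=1)
  L: turn left, now facing West
  R: turn right, now facing North
  R: turn right, now facing East
  F3: move forward 0/3 (blocked), now at (x=3, y=1)
  F2: move forward 0/2 (blocked), now at (x=3, y=1)
Final: (x=3, y=1), facing East

Answer: Final position: (x=3, y=1), facing East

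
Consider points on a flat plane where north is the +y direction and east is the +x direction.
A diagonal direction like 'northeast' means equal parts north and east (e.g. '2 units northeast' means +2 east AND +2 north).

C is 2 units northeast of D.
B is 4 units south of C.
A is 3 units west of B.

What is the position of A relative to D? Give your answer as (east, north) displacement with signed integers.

Place D at the origin (east=0, north=0).
  C is 2 units northeast of D: delta (east=+2, north=+2); C at (east=2, north=2).
  B is 4 units south of C: delta (east=+0, north=-4); B at (east=2, north=-2).
  A is 3 units west of B: delta (east=-3, north=+0); A at (east=-1, north=-2).
Therefore A relative to D: (east=-1, north=-2).

Answer: A is at (east=-1, north=-2) relative to D.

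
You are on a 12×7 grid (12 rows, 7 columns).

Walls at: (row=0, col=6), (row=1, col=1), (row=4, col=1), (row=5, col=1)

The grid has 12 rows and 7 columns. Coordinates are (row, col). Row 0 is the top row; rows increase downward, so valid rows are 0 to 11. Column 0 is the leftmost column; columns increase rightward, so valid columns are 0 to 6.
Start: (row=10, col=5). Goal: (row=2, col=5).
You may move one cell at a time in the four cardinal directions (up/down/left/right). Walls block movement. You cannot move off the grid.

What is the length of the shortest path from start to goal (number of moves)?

Answer: Shortest path length: 8

Derivation:
BFS from (row=10, col=5) until reaching (row=2, col=5):
  Distance 0: (row=10, col=5)
  Distance 1: (row=9, col=5), (row=10, col=4), (row=10, col=6), (row=11, col=5)
  Distance 2: (row=8, col=5), (row=9, col=4), (row=9, col=6), (row=10, col=3), (row=11, col=4), (row=11, col=6)
  Distance 3: (row=7, col=5), (row=8, col=4), (row=8, col=6), (row=9, col=3), (row=10, col=2), (row=11, col=3)
  Distance 4: (row=6, col=5), (row=7, col=4), (row=7, col=6), (row=8, col=3), (row=9, col=2), (row=10, col=1), (row=11, col=2)
  Distance 5: (row=5, col=5), (row=6, col=4), (row=6, col=6), (row=7, col=3), (row=8, col=2), (row=9, col=1), (row=10, col=0), (row=11, col=1)
  Distance 6: (row=4, col=5), (row=5, col=4), (row=5, col=6), (row=6, col=3), (row=7, col=2), (row=8, col=1), (row=9, col=0), (row=11, col=0)
  Distance 7: (row=3, col=5), (row=4, col=4), (row=4, col=6), (row=5, col=3), (row=6, col=2), (row=7, col=1), (row=8, col=0)
  Distance 8: (row=2, col=5), (row=3, col=4), (row=3, col=6), (row=4, col=3), (row=5, col=2), (row=6, col=1), (row=7, col=0)  <- goal reached here
One shortest path (8 moves): (row=10, col=5) -> (row=9, col=5) -> (row=8, col=5) -> (row=7, col=5) -> (row=6, col=5) -> (row=5, col=5) -> (row=4, col=5) -> (row=3, col=5) -> (row=2, col=5)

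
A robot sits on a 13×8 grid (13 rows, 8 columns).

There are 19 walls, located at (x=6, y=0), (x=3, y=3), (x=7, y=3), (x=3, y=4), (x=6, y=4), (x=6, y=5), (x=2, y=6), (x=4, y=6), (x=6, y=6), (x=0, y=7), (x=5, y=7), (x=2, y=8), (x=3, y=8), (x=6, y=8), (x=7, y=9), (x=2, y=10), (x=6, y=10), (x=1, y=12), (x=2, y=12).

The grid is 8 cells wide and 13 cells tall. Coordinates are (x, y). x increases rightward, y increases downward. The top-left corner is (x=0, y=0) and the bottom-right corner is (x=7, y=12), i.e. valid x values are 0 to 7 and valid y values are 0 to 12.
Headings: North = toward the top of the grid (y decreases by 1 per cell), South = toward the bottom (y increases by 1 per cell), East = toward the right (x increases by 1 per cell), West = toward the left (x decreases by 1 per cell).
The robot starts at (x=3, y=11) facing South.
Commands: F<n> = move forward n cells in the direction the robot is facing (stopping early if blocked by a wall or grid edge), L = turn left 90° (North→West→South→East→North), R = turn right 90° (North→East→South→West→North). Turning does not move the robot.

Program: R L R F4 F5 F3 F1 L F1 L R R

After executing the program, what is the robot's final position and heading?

Answer: Final position: (x=0, y=12), facing West

Derivation:
Start: (x=3, y=11), facing South
  R: turn right, now facing West
  L: turn left, now facing South
  R: turn right, now facing West
  F4: move forward 3/4 (blocked), now at (x=0, y=11)
  F5: move forward 0/5 (blocked), now at (x=0, y=11)
  F3: move forward 0/3 (blocked), now at (x=0, y=11)
  F1: move forward 0/1 (blocked), now at (x=0, y=11)
  L: turn left, now facing South
  F1: move forward 1, now at (x=0, y=12)
  L: turn left, now facing East
  R: turn right, now facing South
  R: turn right, now facing West
Final: (x=0, y=12), facing West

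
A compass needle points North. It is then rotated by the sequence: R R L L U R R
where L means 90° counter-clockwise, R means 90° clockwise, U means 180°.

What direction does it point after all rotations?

Answer: Final heading: North

Derivation:
Start: North
  R (right (90° clockwise)) -> East
  R (right (90° clockwise)) -> South
  L (left (90° counter-clockwise)) -> East
  L (left (90° counter-clockwise)) -> North
  U (U-turn (180°)) -> South
  R (right (90° clockwise)) -> West
  R (right (90° clockwise)) -> North
Final: North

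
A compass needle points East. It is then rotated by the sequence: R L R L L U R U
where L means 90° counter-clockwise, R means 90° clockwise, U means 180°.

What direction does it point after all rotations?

Start: East
  R (right (90° clockwise)) -> South
  L (left (90° counter-clockwise)) -> East
  R (right (90° clockwise)) -> South
  L (left (90° counter-clockwise)) -> East
  L (left (90° counter-clockwise)) -> North
  U (U-turn (180°)) -> South
  R (right (90° clockwise)) -> West
  U (U-turn (180°)) -> East
Final: East

Answer: Final heading: East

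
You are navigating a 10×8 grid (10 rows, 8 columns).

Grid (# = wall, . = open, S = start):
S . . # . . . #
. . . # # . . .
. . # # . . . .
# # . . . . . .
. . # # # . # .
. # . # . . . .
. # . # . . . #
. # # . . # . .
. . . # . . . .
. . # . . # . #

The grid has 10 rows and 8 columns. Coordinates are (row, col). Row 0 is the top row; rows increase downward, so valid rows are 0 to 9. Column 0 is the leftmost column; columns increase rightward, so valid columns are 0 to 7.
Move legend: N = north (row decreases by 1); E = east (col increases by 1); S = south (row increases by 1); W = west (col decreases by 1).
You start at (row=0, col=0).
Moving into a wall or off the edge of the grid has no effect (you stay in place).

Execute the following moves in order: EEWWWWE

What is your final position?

Start: (row=0, col=0)
  E (east): (row=0, col=0) -> (row=0, col=1)
  E (east): (row=0, col=1) -> (row=0, col=2)
  W (west): (row=0, col=2) -> (row=0, col=1)
  W (west): (row=0, col=1) -> (row=0, col=0)
  W (west): blocked, stay at (row=0, col=0)
  W (west): blocked, stay at (row=0, col=0)
  E (east): (row=0, col=0) -> (row=0, col=1)
Final: (row=0, col=1)

Answer: Final position: (row=0, col=1)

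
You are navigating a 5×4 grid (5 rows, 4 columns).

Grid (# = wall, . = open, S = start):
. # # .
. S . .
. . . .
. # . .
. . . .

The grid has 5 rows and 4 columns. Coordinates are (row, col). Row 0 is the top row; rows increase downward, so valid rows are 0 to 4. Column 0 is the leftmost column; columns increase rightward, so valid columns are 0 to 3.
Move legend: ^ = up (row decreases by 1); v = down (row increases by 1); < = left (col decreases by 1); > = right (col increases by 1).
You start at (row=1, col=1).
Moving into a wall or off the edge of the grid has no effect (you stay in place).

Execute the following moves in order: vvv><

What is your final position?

Answer: Final position: (row=2, col=1)

Derivation:
Start: (row=1, col=1)
  v (down): (row=1, col=1) -> (row=2, col=1)
  v (down): blocked, stay at (row=2, col=1)
  v (down): blocked, stay at (row=2, col=1)
  > (right): (row=2, col=1) -> (row=2, col=2)
  < (left): (row=2, col=2) -> (row=2, col=1)
Final: (row=2, col=1)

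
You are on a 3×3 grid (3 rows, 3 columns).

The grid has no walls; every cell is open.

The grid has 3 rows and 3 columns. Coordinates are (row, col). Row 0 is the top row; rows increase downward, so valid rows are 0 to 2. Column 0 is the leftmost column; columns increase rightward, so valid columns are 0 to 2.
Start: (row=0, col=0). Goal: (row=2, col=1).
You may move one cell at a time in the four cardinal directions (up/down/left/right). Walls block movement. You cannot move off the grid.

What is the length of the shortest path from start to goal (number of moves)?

Answer: Shortest path length: 3

Derivation:
BFS from (row=0, col=0) until reaching (row=2, col=1):
  Distance 0: (row=0, col=0)
  Distance 1: (row=0, col=1), (row=1, col=0)
  Distance 2: (row=0, col=2), (row=1, col=1), (row=2, col=0)
  Distance 3: (row=1, col=2), (row=2, col=1)  <- goal reached here
One shortest path (3 moves): (row=0, col=0) -> (row=0, col=1) -> (row=1, col=1) -> (row=2, col=1)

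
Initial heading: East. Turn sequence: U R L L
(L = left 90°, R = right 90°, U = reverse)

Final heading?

Answer: Final heading: South

Derivation:
Start: East
  U (U-turn (180°)) -> West
  R (right (90° clockwise)) -> North
  L (left (90° counter-clockwise)) -> West
  L (left (90° counter-clockwise)) -> South
Final: South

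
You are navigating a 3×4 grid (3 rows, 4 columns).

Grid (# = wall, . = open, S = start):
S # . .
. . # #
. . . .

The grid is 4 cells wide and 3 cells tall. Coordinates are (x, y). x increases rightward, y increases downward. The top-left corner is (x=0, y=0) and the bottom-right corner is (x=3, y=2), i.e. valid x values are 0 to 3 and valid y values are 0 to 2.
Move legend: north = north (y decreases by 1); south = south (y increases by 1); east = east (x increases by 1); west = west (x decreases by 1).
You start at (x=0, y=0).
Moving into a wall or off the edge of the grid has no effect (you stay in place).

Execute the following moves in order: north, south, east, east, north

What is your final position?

Answer: Final position: (x=1, y=1)

Derivation:
Start: (x=0, y=0)
  north (north): blocked, stay at (x=0, y=0)
  south (south): (x=0, y=0) -> (x=0, y=1)
  east (east): (x=0, y=1) -> (x=1, y=1)
  east (east): blocked, stay at (x=1, y=1)
  north (north): blocked, stay at (x=1, y=1)
Final: (x=1, y=1)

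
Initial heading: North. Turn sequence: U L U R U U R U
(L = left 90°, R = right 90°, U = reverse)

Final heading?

Start: North
  U (U-turn (180°)) -> South
  L (left (90° counter-clockwise)) -> East
  U (U-turn (180°)) -> West
  R (right (90° clockwise)) -> North
  U (U-turn (180°)) -> South
  U (U-turn (180°)) -> North
  R (right (90° clockwise)) -> East
  U (U-turn (180°)) -> West
Final: West

Answer: Final heading: West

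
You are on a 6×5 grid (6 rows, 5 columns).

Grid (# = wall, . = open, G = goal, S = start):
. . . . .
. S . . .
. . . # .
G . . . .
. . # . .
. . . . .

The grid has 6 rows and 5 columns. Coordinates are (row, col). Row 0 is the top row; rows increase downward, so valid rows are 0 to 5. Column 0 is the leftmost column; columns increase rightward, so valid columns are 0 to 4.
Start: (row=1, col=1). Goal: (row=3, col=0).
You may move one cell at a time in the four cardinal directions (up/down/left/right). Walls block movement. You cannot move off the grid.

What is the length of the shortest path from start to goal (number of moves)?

BFS from (row=1, col=1) until reaching (row=3, col=0):
  Distance 0: (row=1, col=1)
  Distance 1: (row=0, col=1), (row=1, col=0), (row=1, col=2), (row=2, col=1)
  Distance 2: (row=0, col=0), (row=0, col=2), (row=1, col=3), (row=2, col=0), (row=2, col=2), (row=3, col=1)
  Distance 3: (row=0, col=3), (row=1, col=4), (row=3, col=0), (row=3, col=2), (row=4, col=1)  <- goal reached here
One shortest path (3 moves): (row=1, col=1) -> (row=1, col=0) -> (row=2, col=0) -> (row=3, col=0)

Answer: Shortest path length: 3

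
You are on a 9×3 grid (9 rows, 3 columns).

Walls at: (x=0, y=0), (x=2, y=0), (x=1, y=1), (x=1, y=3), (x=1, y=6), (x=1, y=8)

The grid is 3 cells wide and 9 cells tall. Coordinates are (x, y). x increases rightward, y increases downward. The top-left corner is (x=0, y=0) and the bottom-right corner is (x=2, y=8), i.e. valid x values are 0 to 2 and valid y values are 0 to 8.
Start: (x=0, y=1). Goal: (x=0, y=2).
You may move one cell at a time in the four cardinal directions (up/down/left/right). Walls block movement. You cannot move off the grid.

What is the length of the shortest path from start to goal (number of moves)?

Answer: Shortest path length: 1

Derivation:
BFS from (x=0, y=1) until reaching (x=0, y=2):
  Distance 0: (x=0, y=1)
  Distance 1: (x=0, y=2)  <- goal reached here
One shortest path (1 moves): (x=0, y=1) -> (x=0, y=2)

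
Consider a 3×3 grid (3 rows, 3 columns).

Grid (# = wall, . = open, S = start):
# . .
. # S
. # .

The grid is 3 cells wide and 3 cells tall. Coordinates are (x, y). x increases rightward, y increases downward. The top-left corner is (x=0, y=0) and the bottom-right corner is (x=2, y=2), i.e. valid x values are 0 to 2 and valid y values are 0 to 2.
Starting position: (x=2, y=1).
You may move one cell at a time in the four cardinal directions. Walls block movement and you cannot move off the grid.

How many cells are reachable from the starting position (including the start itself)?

Answer: Reachable cells: 4

Derivation:
BFS flood-fill from (x=2, y=1):
  Distance 0: (x=2, y=1)
  Distance 1: (x=2, y=0), (x=2, y=2)
  Distance 2: (x=1, y=0)
Total reachable: 4 (grid has 6 open cells total)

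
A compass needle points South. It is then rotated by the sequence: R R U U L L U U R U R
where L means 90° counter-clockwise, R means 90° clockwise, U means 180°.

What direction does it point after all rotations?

Start: South
  R (right (90° clockwise)) -> West
  R (right (90° clockwise)) -> North
  U (U-turn (180°)) -> South
  U (U-turn (180°)) -> North
  L (left (90° counter-clockwise)) -> West
  L (left (90° counter-clockwise)) -> South
  U (U-turn (180°)) -> North
  U (U-turn (180°)) -> South
  R (right (90° clockwise)) -> West
  U (U-turn (180°)) -> East
  R (right (90° clockwise)) -> South
Final: South

Answer: Final heading: South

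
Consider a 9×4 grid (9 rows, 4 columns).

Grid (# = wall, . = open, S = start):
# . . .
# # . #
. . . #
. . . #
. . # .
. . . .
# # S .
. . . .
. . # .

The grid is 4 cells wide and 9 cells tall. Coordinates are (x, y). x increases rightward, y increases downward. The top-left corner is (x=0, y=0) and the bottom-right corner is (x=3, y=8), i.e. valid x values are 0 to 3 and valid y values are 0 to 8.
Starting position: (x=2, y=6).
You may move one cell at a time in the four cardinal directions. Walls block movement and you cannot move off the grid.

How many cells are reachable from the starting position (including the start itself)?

Answer: Reachable cells: 26

Derivation:
BFS flood-fill from (x=2, y=6):
  Distance 0: (x=2, y=6)
  Distance 1: (x=2, y=5), (x=3, y=6), (x=2, y=7)
  Distance 2: (x=1, y=5), (x=3, y=5), (x=1, y=7), (x=3, y=7)
  Distance 3: (x=1, y=4), (x=3, y=4), (x=0, y=5), (x=0, y=7), (x=1, y=8), (x=3, y=8)
  Distance 4: (x=1, y=3), (x=0, y=4), (x=0, y=8)
  Distance 5: (x=1, y=2), (x=0, y=3), (x=2, y=3)
  Distance 6: (x=0, y=2), (x=2, y=2)
  Distance 7: (x=2, y=1)
  Distance 8: (x=2, y=0)
  Distance 9: (x=1, y=0), (x=3, y=0)
Total reachable: 26 (grid has 26 open cells total)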